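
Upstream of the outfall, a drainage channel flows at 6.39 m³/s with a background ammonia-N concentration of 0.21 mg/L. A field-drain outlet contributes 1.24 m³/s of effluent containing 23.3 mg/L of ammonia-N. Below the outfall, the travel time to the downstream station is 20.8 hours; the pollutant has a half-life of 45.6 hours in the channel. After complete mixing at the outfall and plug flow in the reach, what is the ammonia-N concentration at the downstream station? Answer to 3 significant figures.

Conservation of mass: C = (6.390·0.2100 + 1.240·23.30) / 7.630 = 30.23/7.630 = 3.963 mg/L.
Half-life 45.6 h → k = ln 2 / 45.6 = 0.01520 h⁻¹ = 0.3648 d⁻¹.
After decay, C = 3.963 × e^(−kt) = 3.963 × 0.7289 = 2.888 mg/L.

2.89 mg/L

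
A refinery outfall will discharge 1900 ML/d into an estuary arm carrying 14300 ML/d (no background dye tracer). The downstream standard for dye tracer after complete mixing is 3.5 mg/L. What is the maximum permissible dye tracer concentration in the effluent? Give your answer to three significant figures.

29.8 mg/L

At the limit, (Qr·Cr + Qe·Cₑ)/(Qr + Qe) = 3.5:
Cₑ = (16200·3.5 − 14300·0) / 1900 = 29.84 mg/L.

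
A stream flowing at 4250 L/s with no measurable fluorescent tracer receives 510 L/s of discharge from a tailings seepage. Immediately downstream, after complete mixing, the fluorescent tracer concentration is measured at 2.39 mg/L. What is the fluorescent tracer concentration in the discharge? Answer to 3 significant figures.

22.3 mg/L

Mass balance: 4250·0 + 510.0·Cₑ = 4760·2.390
→ Cₑ = (4760·2.390 − 4250·0) / 510.0 = 22.31 mg/L.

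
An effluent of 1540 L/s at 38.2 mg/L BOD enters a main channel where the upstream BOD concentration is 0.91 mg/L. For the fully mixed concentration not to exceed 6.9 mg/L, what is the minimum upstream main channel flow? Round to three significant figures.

8050 L/s

Set C_mix = 6.9: (Q·0.9100 + 1540·38.20) / (Q + 1540) = 6.9
→ Q = 1540·(38.20 − 6.9)/(6.9 − 0.9100) = 8047 L/s.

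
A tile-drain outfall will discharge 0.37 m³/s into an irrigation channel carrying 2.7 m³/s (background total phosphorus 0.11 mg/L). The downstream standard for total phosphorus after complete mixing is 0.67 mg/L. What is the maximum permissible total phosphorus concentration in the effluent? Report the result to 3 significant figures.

At the limit, (Qr·Cr + Qe·Cₑ)/(Qr + Qe) = 0.67:
Cₑ = (3.070·0.67 − 2.700·0.1100) / 0.3700 = 4.756 mg/L.

4.76 mg/L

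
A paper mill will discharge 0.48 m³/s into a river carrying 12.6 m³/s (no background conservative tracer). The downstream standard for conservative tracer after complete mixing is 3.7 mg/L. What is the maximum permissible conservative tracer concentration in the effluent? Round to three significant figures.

101 mg/L

At the limit, (Qr·Cr + Qe·Cₑ)/(Qr + Qe) = 3.7:
Cₑ = (13.08·3.7 − 12.60·0) / 0.4800 = 100.8 mg/L.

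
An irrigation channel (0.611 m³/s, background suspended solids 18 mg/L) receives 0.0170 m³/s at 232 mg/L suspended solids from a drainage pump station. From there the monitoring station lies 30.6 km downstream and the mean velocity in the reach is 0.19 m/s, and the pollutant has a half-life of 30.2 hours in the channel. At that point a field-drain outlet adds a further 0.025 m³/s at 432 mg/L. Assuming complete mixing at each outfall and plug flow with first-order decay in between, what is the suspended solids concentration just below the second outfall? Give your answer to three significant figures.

24.7 mg/L

After mixing, C = (0.6110·18.00 + 0.01700·232.0) / 0.6280 = 14.94/0.6280 = 23.79 mg/L; combined flow 0.6280 m³/s.
Travel time t = 30.6·1000 / 0.19 = 161100 s = 44.74 h.
Half-life 30.2 h → k = ln 2 / 30.2 = 0.02295 h⁻¹ = 0.5508 d⁻¹.
Decay over the reach: 23.79·exp(−kt) = 23.79·0.3582 = 8.522 mg/L.
Second outfall: C = (0.6280·8.522 + 0.02500·432.0)/0.6530 = 24.73 mg/L.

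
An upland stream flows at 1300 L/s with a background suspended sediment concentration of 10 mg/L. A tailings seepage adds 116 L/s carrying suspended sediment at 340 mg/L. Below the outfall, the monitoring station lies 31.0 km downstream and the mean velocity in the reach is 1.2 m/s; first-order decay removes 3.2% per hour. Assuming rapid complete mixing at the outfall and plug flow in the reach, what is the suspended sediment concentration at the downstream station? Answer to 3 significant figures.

29.3 mg/L

After mixing, C = (1300·10.00 + 116.0·340.0) / 1416 = 52440/1416 = 37.03 mg/L.
Travel time t = 31.0·1000 / 1.2 = 25830 s = 7.176 h.
3.2%/h lost → k = −ln(1 − 0.032) = 0.03252 h⁻¹.
First-order decay: C = 37.03·exp(−k·t) = 37.03·0.7918 = 29.33 mg/L.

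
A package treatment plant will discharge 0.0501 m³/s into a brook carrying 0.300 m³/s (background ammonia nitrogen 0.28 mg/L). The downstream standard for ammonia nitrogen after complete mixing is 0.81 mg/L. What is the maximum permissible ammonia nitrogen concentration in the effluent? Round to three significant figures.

3.98 mg/L

At the limit, (Qr·Cr + Qe·Cₑ)/(Qr + Qe) = 0.81:
Cₑ = (0.3501·0.81 − 0.3000·0.2800) / 0.05010 = 3.984 mg/L.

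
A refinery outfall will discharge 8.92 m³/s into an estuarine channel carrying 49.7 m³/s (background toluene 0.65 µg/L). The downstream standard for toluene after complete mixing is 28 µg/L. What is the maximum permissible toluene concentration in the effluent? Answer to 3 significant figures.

At the limit, (Qr·Cr + Qe·Cₑ)/(Qr + Qe) = 28:
Cₑ = (58.62·28 − 49.70·0.6500) / 8.920 = 180.4 µg/L.

180 µg/L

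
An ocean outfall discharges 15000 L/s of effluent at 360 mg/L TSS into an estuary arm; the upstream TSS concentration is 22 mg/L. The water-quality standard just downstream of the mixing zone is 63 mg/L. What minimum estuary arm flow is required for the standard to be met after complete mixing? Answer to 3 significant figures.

Set C_mix = 63: (Q·22.00 + 15000·360.0) / (Q + 15000) = 63
→ Q = 15000·(360.0 − 63)/(63 − 22.00) = 108700 L/s.

109000 L/s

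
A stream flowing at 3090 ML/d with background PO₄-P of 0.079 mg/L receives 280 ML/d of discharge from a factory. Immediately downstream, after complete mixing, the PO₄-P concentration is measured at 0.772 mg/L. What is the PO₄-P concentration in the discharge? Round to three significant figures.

8.42 mg/L

Mass balance: 3090·0.07900 + 280.0·Cₑ = 3370·0.7720
→ Cₑ = (3370·0.7720 − 3090·0.07900) / 280.0 = 8.420 mg/L.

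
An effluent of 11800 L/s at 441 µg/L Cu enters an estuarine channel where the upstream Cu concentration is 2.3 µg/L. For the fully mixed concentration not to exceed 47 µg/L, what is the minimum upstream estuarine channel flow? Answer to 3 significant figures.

104000 L/s

Set C_mix = 47: (Q·2.300 + 11800·441.0) / (Q + 11800) = 47
→ Q = 11800·(441.0 − 47)/(47 − 2.300) = 104000 L/s.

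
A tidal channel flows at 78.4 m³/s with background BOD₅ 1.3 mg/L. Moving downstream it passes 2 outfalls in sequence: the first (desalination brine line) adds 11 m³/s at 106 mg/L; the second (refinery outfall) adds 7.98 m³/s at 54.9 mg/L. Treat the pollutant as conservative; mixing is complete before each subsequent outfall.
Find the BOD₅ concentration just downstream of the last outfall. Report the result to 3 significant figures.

Outfall 1: combined Q = 89.40 m³/s; C = (78.40·1.300 + 11.00·106.0)/89.40 = 14.18 mg/L.
Outfall 2: combined Q = 97.38 m³/s; C = (89.40·14.18 + 7.980·54.90)/97.38 = 17.52 mg/L.

17.5 mg/L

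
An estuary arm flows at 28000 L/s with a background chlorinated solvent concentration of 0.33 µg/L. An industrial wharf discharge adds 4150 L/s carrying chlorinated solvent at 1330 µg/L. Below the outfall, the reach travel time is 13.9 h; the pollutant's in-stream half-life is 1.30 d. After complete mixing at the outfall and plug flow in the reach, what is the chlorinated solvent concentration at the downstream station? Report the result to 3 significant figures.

126 µg/L

Mass balance: C = (28000·0.3300 + 4150·1330) / 32150 = 5529000/32150 = 172.0 µg/L.
Half-life 1.30 d → k = ln 2 / 1.30 = 0.5332 d⁻¹.
Decay over the reach: 172.0·exp(−kt) = 172.0·0.7343 = 126.3 µg/L.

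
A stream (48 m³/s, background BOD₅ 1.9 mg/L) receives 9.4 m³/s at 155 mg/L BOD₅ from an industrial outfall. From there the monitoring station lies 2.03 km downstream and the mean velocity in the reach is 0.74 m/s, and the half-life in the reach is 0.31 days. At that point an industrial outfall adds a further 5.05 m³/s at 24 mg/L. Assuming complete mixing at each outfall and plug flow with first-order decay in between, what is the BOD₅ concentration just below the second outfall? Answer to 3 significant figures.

25.0 mg/L

Mixed concentration C = ΣQC/ΣQ = (48.00·1.900 + 9.400·155.0) / 57.40 = 1548/57.40 = 26.97 mg/L; combined flow 57.40 m³/s.
Travel time t = 2.03·1000 / 0.74 = 2743 s = 0.7620 h.
Half-life 0.31 d → k = ln 2 / 0.31 = 2.236 d⁻¹.
First-order decay: C = 26.97·exp(−k·t) = 26.97·0.9315 = 25.12 mg/L.
Second outfall: C = (57.40·25.12 + 5.050·24.00)/62.45 = 25.03 mg/L.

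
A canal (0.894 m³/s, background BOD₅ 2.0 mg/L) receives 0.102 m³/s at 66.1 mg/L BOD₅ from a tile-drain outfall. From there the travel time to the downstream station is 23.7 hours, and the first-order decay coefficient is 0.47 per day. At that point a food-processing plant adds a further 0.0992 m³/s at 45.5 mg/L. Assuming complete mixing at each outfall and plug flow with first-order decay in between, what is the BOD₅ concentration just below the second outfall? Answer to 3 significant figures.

Mixed concentration C = ΣQC/ΣQ = (0.8940·2.000 + 0.1020·66.10) / 0.9960 = 8.530/0.9960 = 8.564 mg/L; combined flow 0.9960 m³/s.
Decay over the reach: 8.564·exp(−kt) = 8.564·0.6287 = 5.384 mg/L.
At the second outfall, C = (0.9960·5.384 + 0.09920·45.50) / (0.9960 + 0.09920) = 9.018 mg/L.

9.02 mg/L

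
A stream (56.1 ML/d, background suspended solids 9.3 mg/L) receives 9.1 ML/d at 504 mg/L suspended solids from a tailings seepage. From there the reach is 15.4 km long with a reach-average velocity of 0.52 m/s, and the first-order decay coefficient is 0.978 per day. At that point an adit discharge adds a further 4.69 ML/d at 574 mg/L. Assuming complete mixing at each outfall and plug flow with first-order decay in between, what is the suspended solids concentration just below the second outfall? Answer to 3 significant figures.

90.8 mg/L

Mixed concentration C = ΣQC/ΣQ = (56.10·9.300 + 9.100·504.0) / 65.20 = 5108/65.20 = 78.35 mg/L; combined flow 65.20 ML/d.
Travel time t = 15.4·1000 / 0.52 = 29620 s = 8.226 h.
After decay, C = 78.35 × e^(−kt) = 78.35 × 0.7152 = 56.03 mg/L.
Second outfall: C = (65.20·56.03 + 4.690·574.0)/69.89 = 90.79 mg/L.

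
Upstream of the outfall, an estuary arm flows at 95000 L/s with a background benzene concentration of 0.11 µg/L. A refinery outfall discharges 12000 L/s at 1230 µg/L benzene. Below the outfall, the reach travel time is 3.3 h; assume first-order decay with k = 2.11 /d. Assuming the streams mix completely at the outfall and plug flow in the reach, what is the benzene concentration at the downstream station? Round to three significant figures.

103 µg/L

After mixing, C = (95000·0.1100 + 12000·1230) / 107000 = 14770000/107000 = 138.0 µg/L.
Decay over the reach: 138.0·exp(−kt) = 138.0·0.7482 = 103.3 µg/L.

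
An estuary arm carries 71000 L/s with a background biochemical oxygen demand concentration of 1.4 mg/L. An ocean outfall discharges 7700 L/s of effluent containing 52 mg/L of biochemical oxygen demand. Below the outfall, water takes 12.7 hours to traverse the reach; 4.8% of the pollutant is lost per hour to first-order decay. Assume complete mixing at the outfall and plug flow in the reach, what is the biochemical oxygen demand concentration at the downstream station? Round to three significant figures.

Conservation of mass: C = (71000·1.400 + 7700·52.00) / 78700 = 499800/78700 = 6.351 mg/L.
4.8%/h lost → k = −ln(1 − 0.048) = 0.04919 h⁻¹.
Decay over the reach: 6.351·exp(−kt) = 6.351·0.5354 = 3.400 mg/L.

3.40 mg/L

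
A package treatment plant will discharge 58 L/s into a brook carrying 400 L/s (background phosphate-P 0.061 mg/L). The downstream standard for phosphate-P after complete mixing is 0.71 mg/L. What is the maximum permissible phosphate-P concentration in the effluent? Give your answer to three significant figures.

5.19 mg/L

At the limit, (Qr·Cr + Qe·Cₑ)/(Qr + Qe) = 0.71:
Cₑ = (458.0·0.71 − 400.0·0.06100) / 58.00 = 5.186 mg/L.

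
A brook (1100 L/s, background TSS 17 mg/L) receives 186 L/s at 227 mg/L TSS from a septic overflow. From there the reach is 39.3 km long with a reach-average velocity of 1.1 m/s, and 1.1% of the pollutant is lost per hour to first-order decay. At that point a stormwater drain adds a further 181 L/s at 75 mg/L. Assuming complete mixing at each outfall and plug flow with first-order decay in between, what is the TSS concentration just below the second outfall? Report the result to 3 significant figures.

Mass balance: C = (1100·17.00 + 186.0·227.0) / 1286 = 60920/1286 = 47.37 mg/L; combined flow 1286 L/s.
Travel time t = 39.3·1000 / 1.1 = 35730 s = 9.924 h.
1.1%/h lost → k = −ln(1 − 0.011) = 0.01106 h⁻¹.
After decay, C = 47.37 × e^(−kt) = 47.37 × 0.8960 = 42.45 mg/L.
Second outfall: C = (1286·42.45 + 181.0·75.00)/1467 = 46.46 mg/L.

46.5 mg/L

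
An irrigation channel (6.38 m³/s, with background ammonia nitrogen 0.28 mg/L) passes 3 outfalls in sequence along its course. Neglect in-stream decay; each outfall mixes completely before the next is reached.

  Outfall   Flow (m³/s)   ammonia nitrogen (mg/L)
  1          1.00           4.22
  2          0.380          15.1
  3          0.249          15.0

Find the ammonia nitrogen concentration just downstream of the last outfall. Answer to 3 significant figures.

Below outfall 1: Q → 7.380 m³/s, C = (6.380·0.2800 + 1.000·4.220)/7.380 = 0.8139 mg/L.
Below outfall 2: Q → 7.760 m³/s, C = (7.380·0.8139 + 0.3800·15.10)/7.760 = 1.513 mg/L.
Below outfall 3: Q → 8.009 m³/s, C = (7.760·1.513 + 0.2490·15.00)/8.009 = 1.933 mg/L.

1.93 mg/L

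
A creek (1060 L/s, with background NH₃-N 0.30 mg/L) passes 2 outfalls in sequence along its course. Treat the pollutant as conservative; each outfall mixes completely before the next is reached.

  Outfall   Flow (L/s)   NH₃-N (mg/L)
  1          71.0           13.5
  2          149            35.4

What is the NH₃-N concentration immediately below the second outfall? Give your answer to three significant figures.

After outfall 1: Q = 1060 + 71.00 = 1131 L/s; C = (1060·0.3000 + 71.00·13.50)/1131 = 1.129 mg/L.
After outfall 2: Q = 1131 + 149.0 = 1280 L/s; C = (1131·1.129 + 149.0·35.40)/1280 = 5.118 mg/L.

5.12 mg/L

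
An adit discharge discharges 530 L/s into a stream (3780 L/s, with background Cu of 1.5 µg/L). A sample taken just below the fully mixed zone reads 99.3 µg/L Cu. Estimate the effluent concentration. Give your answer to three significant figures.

797 µg/L

Mass balance: 3780·1.500 + 530.0·Cₑ = 4310·99.30
→ Cₑ = (4310·99.30 − 3780·1.500) / 530.0 = 796.8 µg/L.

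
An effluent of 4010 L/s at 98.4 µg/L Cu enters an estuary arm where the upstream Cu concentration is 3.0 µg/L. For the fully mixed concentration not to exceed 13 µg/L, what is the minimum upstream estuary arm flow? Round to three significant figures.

34200 L/s

Set C_mix = 13: (Q·3.000 + 4010·98.40) / (Q + 4010) = 13
→ Q = 4010·(98.40 − 13)/(13 − 3.000) = 34250 L/s.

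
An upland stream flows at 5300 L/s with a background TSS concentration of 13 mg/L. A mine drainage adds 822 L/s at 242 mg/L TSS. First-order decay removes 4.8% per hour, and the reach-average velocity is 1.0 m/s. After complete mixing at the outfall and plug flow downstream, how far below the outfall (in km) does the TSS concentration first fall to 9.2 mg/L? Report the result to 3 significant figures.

114 km

Mass balance: C = (5300·13.00 + 822.0·242.0) / 6122 = 267800/6122 = 43.75 mg/L.
4.8%/h lost → k = −ln(1 − 0.048) = 0.04919 h⁻¹.
Set 43.75·exp(−k·t) = 9.2 → t = ln(43.75/9.2)/k = 114100 s = 31.70 h.
Distance = v·t = 1.0·114100 = 114100 m = 114.1 km.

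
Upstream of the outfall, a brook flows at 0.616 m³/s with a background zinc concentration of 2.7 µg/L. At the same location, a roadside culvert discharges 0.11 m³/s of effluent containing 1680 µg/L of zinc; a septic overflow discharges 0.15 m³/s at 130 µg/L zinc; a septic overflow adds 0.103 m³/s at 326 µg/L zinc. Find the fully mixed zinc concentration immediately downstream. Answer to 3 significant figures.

245 µg/L

Conservation of mass: C = (0.6160·2.700 + 0.1100·1680 + 0.1500·130.0 + 0.1030·326.0) / 0.9790 = 239.5/0.9790 = 244.7 µg/L.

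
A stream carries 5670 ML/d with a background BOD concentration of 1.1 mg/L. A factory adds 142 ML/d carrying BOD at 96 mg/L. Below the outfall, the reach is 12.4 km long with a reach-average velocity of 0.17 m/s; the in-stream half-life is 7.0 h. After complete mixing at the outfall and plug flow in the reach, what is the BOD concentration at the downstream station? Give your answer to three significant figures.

Mixed concentration C = ΣQC/ΣQ = (5670·1.100 + 142.0·96.00) / 5812 = 19870/5812 = 3.419 mg/L.
Travel time t = 12.4·1000 / 0.17 = 72940 s = 20.26 h.
Half-life 7.0 h → k = ln 2 / 7.0 = 0.09902 h⁻¹ = 2.377 d⁻¹.
First-order decay: C = 3.419·exp(−k·t) = 3.419·0.1345 = 0.4598 mg/L.

0.460 mg/L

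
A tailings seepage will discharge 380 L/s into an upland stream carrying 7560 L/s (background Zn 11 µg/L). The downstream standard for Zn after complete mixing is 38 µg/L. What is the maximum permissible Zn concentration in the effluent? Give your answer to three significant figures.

575 µg/L

At the limit, (Qr·Cr + Qe·Cₑ)/(Qr + Qe) = 38:
Cₑ = (7940·38 − 7560·11.00) / 380.0 = 575.2 µg/L.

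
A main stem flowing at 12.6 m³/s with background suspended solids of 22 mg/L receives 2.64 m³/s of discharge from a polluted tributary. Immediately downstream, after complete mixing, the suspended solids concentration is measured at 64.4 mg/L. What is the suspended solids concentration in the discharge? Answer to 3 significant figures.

Mass balance: 12.60·22.00 + 2.640·Cₑ = 15.24·64.40
→ Cₑ = (15.24·64.40 − 12.60·22.00) / 2.640 = 266.8 mg/L.

267 mg/L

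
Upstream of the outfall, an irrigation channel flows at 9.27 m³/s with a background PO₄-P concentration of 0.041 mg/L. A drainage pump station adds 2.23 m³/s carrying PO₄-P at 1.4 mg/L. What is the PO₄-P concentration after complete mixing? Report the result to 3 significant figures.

0.305 mg/L

After mixing, C = (9.270·0.04100 + 2.230·1.400) / 11.50 = 3.502/11.50 = 0.3045 mg/L.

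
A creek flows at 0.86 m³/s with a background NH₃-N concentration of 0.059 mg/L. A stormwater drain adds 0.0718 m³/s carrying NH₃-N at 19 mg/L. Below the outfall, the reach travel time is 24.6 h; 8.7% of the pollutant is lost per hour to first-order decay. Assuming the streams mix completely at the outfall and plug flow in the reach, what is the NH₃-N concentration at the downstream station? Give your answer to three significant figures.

After mixing, C = (0.8600·0.05900 + 0.07180·19.00) / 0.9318 = 1.415/0.9318 = 1.519 mg/L.
8.7%/h lost → k = −ln(1 − 0.087) = 0.09102 h⁻¹.
Decay over the reach: 1.519·exp(−kt) = 1.519·0.1066 = 0.1618 mg/L.

0.162 mg/L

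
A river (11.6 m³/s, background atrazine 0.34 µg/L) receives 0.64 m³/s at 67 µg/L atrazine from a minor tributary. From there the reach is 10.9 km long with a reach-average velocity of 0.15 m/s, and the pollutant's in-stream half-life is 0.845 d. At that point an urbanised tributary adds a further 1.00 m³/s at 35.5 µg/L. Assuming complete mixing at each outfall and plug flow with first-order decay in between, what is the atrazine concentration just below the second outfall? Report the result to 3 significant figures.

Mass balance: C = (11.60·0.3400 + 0.6400·67.00) / 12.24 = 46.82/12.24 = 3.825 µg/L; combined flow 12.24 m³/s.
Travel time t = 10.9·1000 / 0.15 = 72670 s = 20.19 h.
Half-life 0.845 d → k = ln 2 / 0.845 = 0.8203 d⁻¹.
After decay, C = 3.825 × e^(−kt) = 3.825 × 0.5016 = 1.919 µg/L.
At the second outfall, C = (12.24·1.919 + 1.000·35.50) / (12.24 + 1.000) = 4.455 µg/L.

4.46 µg/L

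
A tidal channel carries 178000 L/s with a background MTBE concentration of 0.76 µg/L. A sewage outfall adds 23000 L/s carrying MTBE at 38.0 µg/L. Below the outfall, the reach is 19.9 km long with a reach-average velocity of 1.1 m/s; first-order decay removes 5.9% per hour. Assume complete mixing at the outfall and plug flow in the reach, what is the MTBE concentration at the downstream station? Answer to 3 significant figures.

3.70 µg/L

Mixed concentration C = ΣQC/ΣQ = (178000·0.7600 + 23000·38.00) / 201000 = 1009000/201000 = 5.021 µg/L.
Travel time t = 19.9·1000 / 1.1 = 18090 s = 5.025 h.
5.9%/h lost → k = −ln(1 − 0.059) = 0.06081 h⁻¹.
First-order decay: C = 5.021·exp(−k·t) = 5.021·0.7367 = 3.699 µg/L.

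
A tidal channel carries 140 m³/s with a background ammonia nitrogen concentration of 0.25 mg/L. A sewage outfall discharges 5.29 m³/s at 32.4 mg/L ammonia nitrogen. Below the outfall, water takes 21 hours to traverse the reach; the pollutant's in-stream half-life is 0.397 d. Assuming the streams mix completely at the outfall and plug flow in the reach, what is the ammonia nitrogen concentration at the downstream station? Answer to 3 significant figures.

After mixing, C = (140.0·0.2500 + 5.290·32.40) / 145.3 = 206.4/145.3 = 1.421 mg/L.
Half-life 0.397 d → k = ln 2 / 0.397 = 1.746 d⁻¹.
Decay over the reach: 1.421·exp(−kt) = 1.421·0.2170 = 0.3083 mg/L.

0.308 mg/L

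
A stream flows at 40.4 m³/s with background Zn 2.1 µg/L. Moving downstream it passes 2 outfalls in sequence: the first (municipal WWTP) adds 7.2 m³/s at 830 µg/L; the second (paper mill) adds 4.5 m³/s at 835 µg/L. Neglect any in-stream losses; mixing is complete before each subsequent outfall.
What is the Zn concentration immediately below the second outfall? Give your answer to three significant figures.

After outfall 1: Q = 40.40 + 7.200 = 47.60 m³/s; C = (40.40·2.100 + 7.200·830.0)/47.60 = 127.3 µg/L.
After outfall 2: Q = 47.60 + 4.500 = 52.10 m³/s; C = (47.60·127.3 + 4.500·835.0)/52.10 = 188.5 µg/L.

188 µg/L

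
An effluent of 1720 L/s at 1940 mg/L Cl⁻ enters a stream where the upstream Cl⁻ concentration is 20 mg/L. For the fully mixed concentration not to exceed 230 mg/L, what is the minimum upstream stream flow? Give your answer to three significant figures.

Set C_mix = 230: (Q·20.00 + 1720·1940) / (Q + 1720) = 230
→ Q = 1720·(1940 − 230)/(230 − 20.00) = 14010 L/s.

14000 L/s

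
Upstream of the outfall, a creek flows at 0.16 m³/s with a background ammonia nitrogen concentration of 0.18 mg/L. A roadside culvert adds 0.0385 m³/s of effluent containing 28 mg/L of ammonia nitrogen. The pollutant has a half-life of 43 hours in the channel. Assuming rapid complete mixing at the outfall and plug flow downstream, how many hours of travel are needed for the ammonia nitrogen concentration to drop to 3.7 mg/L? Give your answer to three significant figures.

25.4 h

After mixing, C = (0.1600·0.1800 + 0.03850·28.00) / 0.1985 = 1.107/0.1985 = 5.576 mg/L.
Half-life 43 h → k = ln 2 / 43 = 0.01612 h⁻¹ = 0.3869 d⁻¹.
5.576·exp(−k·t) = 3.7 → t = ln(5.576/3.7)/k = 91590 s = 25.44 h.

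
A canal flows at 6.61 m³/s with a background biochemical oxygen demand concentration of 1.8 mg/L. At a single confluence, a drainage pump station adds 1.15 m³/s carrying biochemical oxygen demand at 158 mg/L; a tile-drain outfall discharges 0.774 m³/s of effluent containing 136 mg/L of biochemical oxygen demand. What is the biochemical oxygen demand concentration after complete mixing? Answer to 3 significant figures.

35.0 mg/L

Mixed concentration C = ΣQC/ΣQ = (6.610·1.800 + 1.150·158.0 + 0.7740·136.0) / 8.534 = 298.9/8.534 = 35.02 mg/L.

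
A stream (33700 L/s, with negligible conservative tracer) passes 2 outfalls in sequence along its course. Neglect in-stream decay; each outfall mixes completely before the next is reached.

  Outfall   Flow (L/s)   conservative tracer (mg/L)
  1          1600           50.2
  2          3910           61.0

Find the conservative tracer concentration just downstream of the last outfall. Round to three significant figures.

8.13 mg/L

After outfall 1: Q = 33700 + 1600 = 35300 L/s; C = (33700·0 + 1600·50.20)/35300 = 2.275 mg/L.
After outfall 2: Q = 35300 + 3910 = 39210 L/s; C = (35300·2.275 + 3910·61.00)/39210 = 8.131 mg/L.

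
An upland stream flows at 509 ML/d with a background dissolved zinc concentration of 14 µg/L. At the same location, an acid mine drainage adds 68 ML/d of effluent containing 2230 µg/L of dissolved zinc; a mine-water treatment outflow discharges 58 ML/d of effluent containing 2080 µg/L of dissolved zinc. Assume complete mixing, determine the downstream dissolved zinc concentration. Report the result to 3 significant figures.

440 µg/L

Conservation of mass: C = (509.0·14.00 + 68.00·2230 + 58.00·2080) / 635.0 = 279400/635.0 = 440.0 µg/L.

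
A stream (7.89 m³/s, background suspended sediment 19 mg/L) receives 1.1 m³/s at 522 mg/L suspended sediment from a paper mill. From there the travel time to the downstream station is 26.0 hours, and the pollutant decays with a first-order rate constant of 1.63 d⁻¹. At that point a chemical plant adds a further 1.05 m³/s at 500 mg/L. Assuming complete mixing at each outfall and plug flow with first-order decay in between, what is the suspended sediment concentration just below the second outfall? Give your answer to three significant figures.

64.6 mg/L

Conservation of mass: C = (7.890·19.00 + 1.100·522.0) / 8.990 = 724.1/8.990 = 80.55 mg/L; combined flow 8.990 m³/s.
After decay, C = 80.55 × e^(−kt) = 80.55 × 0.1710 = 13.78 mg/L.
Second outfall: C = (8.990·13.78 + 1.050·500.0)/10.04 = 64.63 mg/L.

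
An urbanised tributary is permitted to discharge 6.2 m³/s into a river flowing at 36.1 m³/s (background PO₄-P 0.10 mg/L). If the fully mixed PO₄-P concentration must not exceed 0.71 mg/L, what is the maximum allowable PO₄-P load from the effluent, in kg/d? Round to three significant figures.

Mass balance at the limit: 36.10·0.1000 + 6.200·Cₑ = 42.30·0.71 → Cₑ = 4.262 mg/L.
Load = 6.200 m³/s × 4.262 g/m³ × 86 400 s/d = 2283 kg/d.

2280 kg/d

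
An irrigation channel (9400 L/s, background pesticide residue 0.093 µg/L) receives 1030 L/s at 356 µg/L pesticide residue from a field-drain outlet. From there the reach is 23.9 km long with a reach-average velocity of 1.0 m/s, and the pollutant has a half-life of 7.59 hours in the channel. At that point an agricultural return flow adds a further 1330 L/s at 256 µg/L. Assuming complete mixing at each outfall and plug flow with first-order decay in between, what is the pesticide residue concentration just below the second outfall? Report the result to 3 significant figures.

46.0 µg/L

Mixed concentration C = ΣQC/ΣQ = (9400·0.09300 + 1030·356.0) / 10430 = 367600/10430 = 35.24 µg/L; combined flow 10430 L/s.
Travel time t = 23.9·1000 / 1.0 = 23900 s = 6.639 h.
Half-life 7.59 h → k = ln 2 / 7.59 = 0.09132 h⁻¹ = 2.192 d⁻¹.
First-order decay: C = 35.24·exp(−k·t) = 35.24·0.5454 = 19.22 µg/L.
At the second outfall, C = (10430·19.22 + 1330·256.0) / (10430 + 1330) = 46.00 µg/L.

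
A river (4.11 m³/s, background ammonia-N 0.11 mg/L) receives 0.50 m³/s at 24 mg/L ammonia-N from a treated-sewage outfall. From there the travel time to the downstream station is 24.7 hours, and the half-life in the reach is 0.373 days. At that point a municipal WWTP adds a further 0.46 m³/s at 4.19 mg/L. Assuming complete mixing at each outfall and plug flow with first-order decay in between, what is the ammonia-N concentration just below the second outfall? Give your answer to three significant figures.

Conservation of mass: C = (4.110·0.1100 + 0.5000·24.00) / 4.610 = 12.45/4.610 = 2.701 mg/L; combined flow 4.610 m³/s.
Half-life 0.373 d → k = ln 2 / 0.373 = 1.858 d⁻¹.
Decay over the reach: 2.701·exp(−kt) = 2.701·0.1477 = 0.3990 mg/L.
At the second outfall, C = (4.610·0.3990 + 0.4600·4.190) / (4.610 + 0.4600) = 0.7429 mg/L.

0.743 mg/L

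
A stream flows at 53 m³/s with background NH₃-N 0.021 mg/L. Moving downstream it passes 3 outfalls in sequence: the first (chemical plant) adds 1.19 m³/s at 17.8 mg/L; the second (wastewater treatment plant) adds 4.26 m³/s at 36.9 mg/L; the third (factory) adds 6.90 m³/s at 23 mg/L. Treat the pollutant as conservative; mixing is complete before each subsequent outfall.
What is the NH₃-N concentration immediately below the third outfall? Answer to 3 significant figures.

Outfall 1: combined Q = 54.19 m³/s; C = (53.00·0.02100 + 1.190·17.80)/54.19 = 0.4114 mg/L.
Outfall 2: combined Q = 58.45 m³/s; C = (54.19·0.4114 + 4.260·36.90)/58.45 = 3.071 mg/L.
Outfall 3: combined Q = 65.35 m³/s; C = (58.45·3.071 + 6.900·23.00)/65.35 = 5.175 mg/L.

5.18 mg/L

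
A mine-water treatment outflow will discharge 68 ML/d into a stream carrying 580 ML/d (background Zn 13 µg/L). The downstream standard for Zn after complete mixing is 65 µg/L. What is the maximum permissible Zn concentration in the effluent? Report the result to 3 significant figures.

At the limit, (Qr·Cr + Qe·Cₑ)/(Qr + Qe) = 65:
Cₑ = (648.0·65 − 580.0·13.00) / 68.00 = 508.5 µg/L.

509 µg/L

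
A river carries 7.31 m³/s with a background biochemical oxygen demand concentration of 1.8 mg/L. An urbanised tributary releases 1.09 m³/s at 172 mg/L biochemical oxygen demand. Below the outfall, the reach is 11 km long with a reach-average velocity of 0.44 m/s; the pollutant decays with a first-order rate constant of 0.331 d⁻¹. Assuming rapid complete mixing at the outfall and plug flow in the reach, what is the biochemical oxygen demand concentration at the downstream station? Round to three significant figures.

Flow-weighted average: C = (7.310·1.800 + 1.090·172.0) / 8.400 = 200.6/8.400 = 23.89 mg/L.
Travel time t = 11·1000 / 0.44 = 25000 s = 6.944 h.
Applying C = C₀e^(−kt): 23.89 × 0.9087 = 21.70 mg/L.

21.7 mg/L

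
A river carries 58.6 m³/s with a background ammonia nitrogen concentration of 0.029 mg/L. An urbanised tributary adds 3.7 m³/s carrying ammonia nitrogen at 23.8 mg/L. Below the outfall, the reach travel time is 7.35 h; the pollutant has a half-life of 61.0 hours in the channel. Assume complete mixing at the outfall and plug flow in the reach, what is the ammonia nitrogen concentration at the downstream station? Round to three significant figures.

Mixed concentration C = ΣQC/ΣQ = (58.60·0.02900 + 3.700·23.80) / 62.30 = 89.76/62.30 = 1.441 mg/L.
Half-life 61.0 h → k = ln 2 / 61.0 = 0.01136 h⁻¹ = 0.2727 d⁻¹.
Decay over the reach: 1.441·exp(−kt) = 1.441·0.9199 = 1.325 mg/L.

1.33 mg/L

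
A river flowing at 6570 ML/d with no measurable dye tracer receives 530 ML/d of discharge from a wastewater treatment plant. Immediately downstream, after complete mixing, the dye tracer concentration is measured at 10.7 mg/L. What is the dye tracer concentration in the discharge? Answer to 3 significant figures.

143 mg/L

Mass balance: 6570·0 + 530.0·Cₑ = 7100·10.70
→ Cₑ = (7100·10.70 − 6570·0) / 530.0 = 143.3 mg/L.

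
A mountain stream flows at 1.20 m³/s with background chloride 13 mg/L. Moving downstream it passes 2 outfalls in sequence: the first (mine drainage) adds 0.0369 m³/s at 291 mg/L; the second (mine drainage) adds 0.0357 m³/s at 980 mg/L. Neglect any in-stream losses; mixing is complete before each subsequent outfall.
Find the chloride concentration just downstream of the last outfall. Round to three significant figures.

48.2 mg/L

After outfall 1: Q = 1.200 + 0.03690 = 1.237 m³/s; C = (1.200·13.00 + 0.03690·291.0)/1.237 = 21.29 mg/L.
After outfall 2: Q = 1.237 + 0.03570 = 1.273 m³/s; C = (1.237·21.29 + 0.03570·980.0)/1.273 = 48.19 mg/L.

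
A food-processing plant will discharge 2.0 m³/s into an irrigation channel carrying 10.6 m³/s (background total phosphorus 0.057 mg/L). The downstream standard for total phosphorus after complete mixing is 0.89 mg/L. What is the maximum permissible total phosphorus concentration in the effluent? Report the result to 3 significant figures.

At the limit, (Qr·Cr + Qe·Cₑ)/(Qr + Qe) = 0.89:
Cₑ = (12.60·0.89 − 10.60·0.05700) / 2.000 = 5.305 mg/L.

5.30 mg/L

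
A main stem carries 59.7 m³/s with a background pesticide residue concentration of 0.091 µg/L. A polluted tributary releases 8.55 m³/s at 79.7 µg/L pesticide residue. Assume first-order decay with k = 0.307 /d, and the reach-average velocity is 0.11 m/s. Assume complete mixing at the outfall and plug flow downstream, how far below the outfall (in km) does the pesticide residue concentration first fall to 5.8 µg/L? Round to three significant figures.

17.1 km

Flow-weighted average: C = (59.70·0.09100 + 8.550·79.70) / 68.25 = 686.9/68.25 = 10.06 µg/L.
Set 10.06·exp(−k·t) = 5.8 → t = ln(10.06/5.8)/k = 155100 s = 43.08 h.
Distance = v·t = 0.11·155100 = 17060 m = 17.06 km.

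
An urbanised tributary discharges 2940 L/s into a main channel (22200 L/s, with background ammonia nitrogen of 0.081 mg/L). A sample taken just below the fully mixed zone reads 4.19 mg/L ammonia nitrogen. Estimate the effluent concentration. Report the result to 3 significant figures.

Mass balance: 22200·0.08100 + 2940·Cₑ = 25140·4.190
→ Cₑ = (25140·4.190 − 22200·0.08100) / 2940 = 35.22 mg/L.

35.2 mg/L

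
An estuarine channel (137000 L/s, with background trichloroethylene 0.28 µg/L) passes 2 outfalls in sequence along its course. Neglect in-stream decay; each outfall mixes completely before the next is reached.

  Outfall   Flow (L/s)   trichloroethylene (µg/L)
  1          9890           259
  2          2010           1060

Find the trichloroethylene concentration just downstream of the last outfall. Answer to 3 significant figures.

Outfall 1: combined Q = 146900 L/s; C = (137000·0.2800 + 9890·259.0)/146900 = 17.70 µg/L.
Outfall 2: combined Q = 148900 L/s; C = (146900·17.70 + 2010·1060)/148900 = 31.77 µg/L.

31.8 µg/L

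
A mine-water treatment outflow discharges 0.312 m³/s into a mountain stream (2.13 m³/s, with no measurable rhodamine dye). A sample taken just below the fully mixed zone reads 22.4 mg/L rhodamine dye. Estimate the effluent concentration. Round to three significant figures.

Mass balance: 2.130·0 + 0.3120·Cₑ = 2.442·22.40
→ Cₑ = (2.442·22.40 − 2.130·0) / 0.3120 = 175.3 mg/L.

175 mg/L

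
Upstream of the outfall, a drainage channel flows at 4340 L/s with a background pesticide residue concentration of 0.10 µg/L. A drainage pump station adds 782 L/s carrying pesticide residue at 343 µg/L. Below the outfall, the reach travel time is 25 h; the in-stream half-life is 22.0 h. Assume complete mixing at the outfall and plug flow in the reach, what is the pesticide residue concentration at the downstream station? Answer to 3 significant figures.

23.9 µg/L

Flow-weighted average: C = (4340·0.1000 + 782.0·343.0) / 5122 = 268700/5122 = 52.45 µg/L.
Half-life 22.0 h → k = ln 2 / 22.0 = 0.03151 h⁻¹ = 0.7562 d⁻¹.
Decay over the reach: 52.45·exp(−kt) = 52.45·0.4549 = 23.86 µg/L.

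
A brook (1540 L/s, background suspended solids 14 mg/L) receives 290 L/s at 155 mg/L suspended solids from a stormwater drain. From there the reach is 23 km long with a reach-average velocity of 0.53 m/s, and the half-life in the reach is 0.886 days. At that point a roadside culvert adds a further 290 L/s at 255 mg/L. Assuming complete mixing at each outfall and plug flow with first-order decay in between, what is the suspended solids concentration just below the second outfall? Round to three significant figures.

Flow-weighted average: C = (1540·14.00 + 290.0·155.0) / 1830 = 66510/1830 = 36.34 mg/L; combined flow 1830 L/s.
Travel time t = 23·1000 / 0.53 = 43400 s = 12.05 h.
Half-life 0.886 d → k = ln 2 / 0.886 = 0.7823 d⁻¹.
Decay over the reach: 36.34·exp(−kt) = 36.34·0.6751 = 24.53 mg/L.
At the second outfall, C = (1830·24.53 + 290.0·255.0) / (1830 + 290.0) = 56.06 mg/L.

56.1 mg/L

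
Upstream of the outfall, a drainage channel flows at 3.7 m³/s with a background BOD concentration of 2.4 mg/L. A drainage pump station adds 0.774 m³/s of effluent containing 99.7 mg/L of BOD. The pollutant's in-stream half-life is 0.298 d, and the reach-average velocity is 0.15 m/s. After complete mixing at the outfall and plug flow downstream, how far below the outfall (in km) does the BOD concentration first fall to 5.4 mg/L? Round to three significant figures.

Flow-weighted average: C = (3.700·2.400 + 0.7740·99.70) / 4.474 = 86.05/4.474 = 19.23 mg/L.
Half-life 0.298 d → k = ln 2 / 0.298 = 2.326 d⁻¹.
Set 19.23·exp(−k·t) = 5.4 → t = ln(19.23/5.4)/k = 47180 s = 13.11 h.
Distance = v·t = 0.15·47180 = 7077 m = 7.077 km.

7.08 km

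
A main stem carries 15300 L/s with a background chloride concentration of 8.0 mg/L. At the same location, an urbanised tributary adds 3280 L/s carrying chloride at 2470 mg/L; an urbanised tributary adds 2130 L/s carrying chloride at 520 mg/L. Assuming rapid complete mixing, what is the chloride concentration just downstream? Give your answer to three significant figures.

451 mg/L

Flow-weighted average: C = (15300·8.000 + 3280·2470 + 2130·520.0) / 20710 = 9332000/20710 = 450.6 mg/L.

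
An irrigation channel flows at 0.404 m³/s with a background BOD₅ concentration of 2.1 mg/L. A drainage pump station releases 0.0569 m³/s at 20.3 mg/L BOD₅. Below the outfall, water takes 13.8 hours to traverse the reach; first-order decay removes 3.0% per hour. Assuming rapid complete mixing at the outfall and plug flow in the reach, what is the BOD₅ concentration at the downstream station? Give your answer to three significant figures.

2.86 mg/L

After mixing, C = (0.4040·2.100 + 0.05690·20.30) / 0.4609 = 2.003/0.4609 = 4.347 mg/L.
3.0%/h lost → k = −ln(1 − 0.03) = 0.03046 h⁻¹.
Applying C = C₀e^(−kt): 4.347 × 0.6568 = 2.855 mg/L.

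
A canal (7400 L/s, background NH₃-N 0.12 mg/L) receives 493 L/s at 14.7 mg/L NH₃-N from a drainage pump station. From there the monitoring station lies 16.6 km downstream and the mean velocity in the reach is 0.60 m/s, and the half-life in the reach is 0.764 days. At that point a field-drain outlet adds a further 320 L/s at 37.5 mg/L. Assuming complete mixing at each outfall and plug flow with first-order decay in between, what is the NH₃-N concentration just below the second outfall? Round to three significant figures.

2.20 mg/L

Mixed concentration C = ΣQC/ΣQ = (7400·0.1200 + 493.0·14.70) / 7893 = 8135/7893 = 1.031 mg/L; combined flow 7893 L/s.
Travel time t = 16.6·1000 / 0.60 = 27670 s = 7.685 h.
Half-life 0.764 d → k = ln 2 / 0.764 = 0.9073 d⁻¹.
After decay, C = 1.031 × e^(−kt) = 1.031 × 0.7479 = 0.7708 mg/L.
Second outfall: C = (7893·0.7708 + 320.0·37.50)/8213 = 2.202 mg/L.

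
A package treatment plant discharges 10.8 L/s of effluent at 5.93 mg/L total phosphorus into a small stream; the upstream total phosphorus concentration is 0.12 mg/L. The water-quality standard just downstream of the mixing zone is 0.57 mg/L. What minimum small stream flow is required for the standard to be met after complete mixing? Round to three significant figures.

129 L/s

Set C_mix = 0.57: (Q·0.1200 + 10.80·5.930) / (Q + 10.80) = 0.57
→ Q = 10.80·(5.930 − 0.57)/(0.57 − 0.1200) = 128.6 L/s.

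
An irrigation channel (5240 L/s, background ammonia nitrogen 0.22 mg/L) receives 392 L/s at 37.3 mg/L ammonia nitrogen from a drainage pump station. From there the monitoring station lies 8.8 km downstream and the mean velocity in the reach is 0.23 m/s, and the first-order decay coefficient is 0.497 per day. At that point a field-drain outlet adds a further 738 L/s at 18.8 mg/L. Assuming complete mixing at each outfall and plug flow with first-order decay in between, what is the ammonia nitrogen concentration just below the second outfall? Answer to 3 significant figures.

Conservation of mass: C = (5240·0.2200 + 392.0·37.30) / 5632 = 15770/5632 = 2.801 mg/L; combined flow 5632 L/s.
Travel time t = 8.8·1000 / 0.23 = 38260 s = 10.63 h.
First-order decay: C = 2.801·exp(−k·t) = 2.801·0.8024 = 2.248 mg/L.
At the second outfall, C = (5632·2.248 + 738.0·18.80) / (5632 + 738.0) = 4.165 mg/L.

4.17 mg/L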